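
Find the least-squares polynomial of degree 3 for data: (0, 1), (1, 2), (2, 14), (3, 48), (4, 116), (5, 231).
13/14 + (3/28)x + (-23/28)x² + (2)x³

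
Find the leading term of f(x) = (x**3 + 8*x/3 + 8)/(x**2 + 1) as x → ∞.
x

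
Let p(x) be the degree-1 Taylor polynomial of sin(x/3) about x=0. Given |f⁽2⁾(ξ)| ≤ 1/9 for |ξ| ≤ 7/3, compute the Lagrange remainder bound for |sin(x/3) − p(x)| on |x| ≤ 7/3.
49/162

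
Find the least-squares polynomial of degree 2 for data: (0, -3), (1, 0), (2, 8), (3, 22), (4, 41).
-104/35 + (1/7)x + (19/7)x²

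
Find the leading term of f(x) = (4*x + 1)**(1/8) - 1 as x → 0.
x/2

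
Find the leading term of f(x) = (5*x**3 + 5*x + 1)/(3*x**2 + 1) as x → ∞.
5*x/3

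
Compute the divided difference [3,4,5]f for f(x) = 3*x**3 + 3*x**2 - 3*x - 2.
39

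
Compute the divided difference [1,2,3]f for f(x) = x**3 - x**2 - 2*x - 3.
5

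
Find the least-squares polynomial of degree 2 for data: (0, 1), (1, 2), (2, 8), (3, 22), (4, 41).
38/35 + (-18/7)x + (22/7)x²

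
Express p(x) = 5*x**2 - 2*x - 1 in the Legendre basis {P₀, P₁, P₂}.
(2/3)P₀ + (-2)P₁ + (10/3)P₂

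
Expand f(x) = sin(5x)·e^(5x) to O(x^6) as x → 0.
5*x + 25*x**2 + 125*x**3/3 - 625*x**5/6 + O(x**6)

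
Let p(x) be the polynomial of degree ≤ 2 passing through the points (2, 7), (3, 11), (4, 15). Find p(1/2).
1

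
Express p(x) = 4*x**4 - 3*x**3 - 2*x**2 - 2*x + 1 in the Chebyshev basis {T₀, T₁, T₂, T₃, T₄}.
(3/2)T₀ + (-17/4)T₁ + T₂ + (-3/4)T₃ + (1/2)T₄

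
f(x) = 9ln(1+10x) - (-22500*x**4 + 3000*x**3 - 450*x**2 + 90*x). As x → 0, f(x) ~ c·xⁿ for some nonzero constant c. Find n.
5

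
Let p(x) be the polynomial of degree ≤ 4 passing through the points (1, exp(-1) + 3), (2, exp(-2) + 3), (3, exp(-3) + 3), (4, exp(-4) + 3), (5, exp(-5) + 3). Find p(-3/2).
(-8580*exp(3) - 5460*e + 1155 + 384*exp(5) + 10010*exp(2) + 3003*exp(4))*exp(-5)/128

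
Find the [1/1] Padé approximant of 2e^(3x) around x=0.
(3*x + 2)/(1 - 3*x/2)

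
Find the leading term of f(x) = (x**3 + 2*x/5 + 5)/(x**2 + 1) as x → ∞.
x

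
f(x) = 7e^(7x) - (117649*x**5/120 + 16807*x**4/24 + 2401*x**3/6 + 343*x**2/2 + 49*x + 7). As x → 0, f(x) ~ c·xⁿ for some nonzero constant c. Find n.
6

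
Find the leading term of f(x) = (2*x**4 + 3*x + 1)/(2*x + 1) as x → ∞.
x**3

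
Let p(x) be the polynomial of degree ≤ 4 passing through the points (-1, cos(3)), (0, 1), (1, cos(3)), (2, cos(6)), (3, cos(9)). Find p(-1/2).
-5*cos(9)/128 + 7*cos(6)/32 - 35*cos(3)/128 + 35/32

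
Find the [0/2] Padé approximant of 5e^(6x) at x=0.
5/(18*x**2 - 6*x + 1)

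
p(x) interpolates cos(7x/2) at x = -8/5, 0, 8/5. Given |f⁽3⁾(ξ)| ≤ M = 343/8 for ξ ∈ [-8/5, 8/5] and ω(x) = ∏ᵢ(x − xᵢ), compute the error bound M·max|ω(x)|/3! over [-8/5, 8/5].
21952*sqrt(3)/3375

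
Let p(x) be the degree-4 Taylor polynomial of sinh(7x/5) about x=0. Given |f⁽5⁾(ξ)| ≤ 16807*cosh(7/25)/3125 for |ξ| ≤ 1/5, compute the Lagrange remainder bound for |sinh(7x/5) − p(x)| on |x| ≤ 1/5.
16807*cosh(7/25)/1171875000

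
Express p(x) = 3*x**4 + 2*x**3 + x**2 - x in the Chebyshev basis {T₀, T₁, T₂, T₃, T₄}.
(13/8)T₀ + (1/2)T₁ + (2)T₂ + (1/2)T₃ + (3/8)T₄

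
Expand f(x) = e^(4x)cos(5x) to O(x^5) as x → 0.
1 + 4*x - 9*x**2/2 - 118*x**3/3 - 1519*x**4/24 + O(x**5)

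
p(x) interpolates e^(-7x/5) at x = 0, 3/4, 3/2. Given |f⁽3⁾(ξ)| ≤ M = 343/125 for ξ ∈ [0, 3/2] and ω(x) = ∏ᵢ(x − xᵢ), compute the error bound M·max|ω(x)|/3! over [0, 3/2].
343*sqrt(3)/8000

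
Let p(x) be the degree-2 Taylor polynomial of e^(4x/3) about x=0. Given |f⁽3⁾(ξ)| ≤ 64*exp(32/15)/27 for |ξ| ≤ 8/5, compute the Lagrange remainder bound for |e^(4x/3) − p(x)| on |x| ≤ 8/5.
16384*exp(32/15)/10125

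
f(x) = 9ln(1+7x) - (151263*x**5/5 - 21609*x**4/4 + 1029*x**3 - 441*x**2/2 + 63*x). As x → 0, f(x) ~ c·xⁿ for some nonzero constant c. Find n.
6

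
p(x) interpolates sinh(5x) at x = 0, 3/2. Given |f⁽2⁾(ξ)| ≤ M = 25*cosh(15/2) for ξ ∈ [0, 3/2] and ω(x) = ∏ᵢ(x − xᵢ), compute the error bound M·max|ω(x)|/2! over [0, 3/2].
225*cosh(15/2)/32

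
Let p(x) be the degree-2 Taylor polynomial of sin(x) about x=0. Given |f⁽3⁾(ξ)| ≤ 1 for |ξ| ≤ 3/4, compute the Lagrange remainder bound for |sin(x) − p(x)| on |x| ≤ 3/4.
9/128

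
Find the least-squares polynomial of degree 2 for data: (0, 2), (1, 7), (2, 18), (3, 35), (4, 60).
76/35 + (44/35)x + (23/7)x²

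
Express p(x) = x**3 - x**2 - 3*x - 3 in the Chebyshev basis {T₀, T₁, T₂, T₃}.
(-7/2)T₀ + (-9/4)T₁ + (-1/2)T₂ + (1/4)T₃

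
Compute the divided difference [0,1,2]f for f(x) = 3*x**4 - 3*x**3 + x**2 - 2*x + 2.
13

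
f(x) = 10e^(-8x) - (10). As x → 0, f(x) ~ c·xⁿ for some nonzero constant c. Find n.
1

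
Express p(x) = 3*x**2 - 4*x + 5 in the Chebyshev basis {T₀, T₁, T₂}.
(13/2)T₀ + (-4)T₁ + (3/2)T₂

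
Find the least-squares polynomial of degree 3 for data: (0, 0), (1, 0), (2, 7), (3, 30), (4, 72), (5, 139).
1/7 + (-19/6)x + (45/28)x² + (11/12)x³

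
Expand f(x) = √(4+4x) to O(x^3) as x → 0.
2 + x - x**2/4 + O(x**3)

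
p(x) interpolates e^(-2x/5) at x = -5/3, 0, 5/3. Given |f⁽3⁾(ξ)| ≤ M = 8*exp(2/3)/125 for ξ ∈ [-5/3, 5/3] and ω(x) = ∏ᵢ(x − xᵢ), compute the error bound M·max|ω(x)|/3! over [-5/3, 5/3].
8*sqrt(3)*exp(2/3)/729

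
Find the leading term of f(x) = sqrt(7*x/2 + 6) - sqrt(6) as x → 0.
7*sqrt(6)*x/24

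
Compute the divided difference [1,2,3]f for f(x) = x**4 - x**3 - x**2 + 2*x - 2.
18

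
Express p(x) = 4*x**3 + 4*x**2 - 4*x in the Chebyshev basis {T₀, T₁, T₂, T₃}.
(2)T₀ - T₁ + (2)T₂ + T₃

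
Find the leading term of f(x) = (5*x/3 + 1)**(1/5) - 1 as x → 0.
x/3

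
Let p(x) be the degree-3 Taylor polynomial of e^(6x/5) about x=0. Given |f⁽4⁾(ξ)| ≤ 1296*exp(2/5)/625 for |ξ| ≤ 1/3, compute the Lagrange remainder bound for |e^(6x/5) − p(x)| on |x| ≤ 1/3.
2*exp(2/5)/1875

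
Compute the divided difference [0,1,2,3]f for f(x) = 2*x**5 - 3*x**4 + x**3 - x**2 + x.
33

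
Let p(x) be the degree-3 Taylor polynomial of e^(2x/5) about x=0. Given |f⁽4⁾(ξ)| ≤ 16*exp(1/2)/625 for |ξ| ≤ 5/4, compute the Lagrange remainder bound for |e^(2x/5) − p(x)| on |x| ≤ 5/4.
exp(1/2)/384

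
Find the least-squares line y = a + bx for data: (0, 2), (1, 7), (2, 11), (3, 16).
a = 21/10, b = 23/5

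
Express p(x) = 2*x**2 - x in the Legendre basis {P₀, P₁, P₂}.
(2/3)P₀ - P₁ + (4/3)P₂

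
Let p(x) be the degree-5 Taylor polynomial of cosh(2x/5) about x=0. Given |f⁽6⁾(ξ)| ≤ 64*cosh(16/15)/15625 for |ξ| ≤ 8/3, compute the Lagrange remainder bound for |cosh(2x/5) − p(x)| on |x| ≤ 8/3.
1048576*cosh(16/15)/512578125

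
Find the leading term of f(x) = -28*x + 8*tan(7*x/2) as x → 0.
343*x**3/3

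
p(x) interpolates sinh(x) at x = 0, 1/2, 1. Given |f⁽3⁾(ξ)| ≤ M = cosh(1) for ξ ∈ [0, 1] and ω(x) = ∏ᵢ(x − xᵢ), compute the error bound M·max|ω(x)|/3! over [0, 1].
sqrt(3)*cosh(1)/216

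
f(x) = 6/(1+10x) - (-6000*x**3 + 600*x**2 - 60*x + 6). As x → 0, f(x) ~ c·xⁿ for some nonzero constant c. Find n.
4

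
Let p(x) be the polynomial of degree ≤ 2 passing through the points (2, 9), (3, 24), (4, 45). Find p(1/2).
-9/4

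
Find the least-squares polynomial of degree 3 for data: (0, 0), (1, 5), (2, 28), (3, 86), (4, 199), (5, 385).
-1/18 + (2143/756)x + (-85/126)x² + (335/108)x³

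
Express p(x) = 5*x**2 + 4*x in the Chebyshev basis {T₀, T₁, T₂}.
(5/2)T₀ + (4)T₁ + (5/2)T₂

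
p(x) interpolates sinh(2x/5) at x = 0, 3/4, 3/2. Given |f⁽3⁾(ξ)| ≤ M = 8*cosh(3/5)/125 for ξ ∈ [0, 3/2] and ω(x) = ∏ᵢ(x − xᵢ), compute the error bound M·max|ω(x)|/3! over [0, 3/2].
sqrt(3)*cosh(3/5)/1000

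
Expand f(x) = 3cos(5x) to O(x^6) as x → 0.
3 - 75*x**2/2 + 625*x**4/8 + O(x**6)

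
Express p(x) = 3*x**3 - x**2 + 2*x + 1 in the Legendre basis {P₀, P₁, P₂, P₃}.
(2/3)P₀ + (19/5)P₁ + (-2/3)P₂ + (6/5)P₃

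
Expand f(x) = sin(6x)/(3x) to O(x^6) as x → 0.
2 - 12*x**2 + 108*x**4/5 + O(x**6)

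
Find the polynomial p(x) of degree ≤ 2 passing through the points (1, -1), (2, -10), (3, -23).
-2*x**2 - 3*x + 4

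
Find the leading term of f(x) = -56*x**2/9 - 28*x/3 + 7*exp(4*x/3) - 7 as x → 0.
224*x**3/81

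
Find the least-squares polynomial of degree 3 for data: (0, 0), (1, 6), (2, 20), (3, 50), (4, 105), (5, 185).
31/126 + (1739/756)x + (443/252)x² + (28/27)x³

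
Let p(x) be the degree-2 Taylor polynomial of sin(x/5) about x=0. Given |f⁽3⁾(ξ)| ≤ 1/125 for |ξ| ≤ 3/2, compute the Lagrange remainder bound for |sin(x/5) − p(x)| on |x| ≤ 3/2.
9/2000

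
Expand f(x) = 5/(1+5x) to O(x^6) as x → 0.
5 - 25*x + 125*x**2 - 625*x**3 + 3125*x**4 - 15625*x**5 + O(x**6)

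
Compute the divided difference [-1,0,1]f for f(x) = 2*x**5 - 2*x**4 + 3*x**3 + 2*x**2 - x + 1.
0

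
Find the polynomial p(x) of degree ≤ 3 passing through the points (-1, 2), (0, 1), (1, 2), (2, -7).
-2*x**3 + x**2 + 2*x + 1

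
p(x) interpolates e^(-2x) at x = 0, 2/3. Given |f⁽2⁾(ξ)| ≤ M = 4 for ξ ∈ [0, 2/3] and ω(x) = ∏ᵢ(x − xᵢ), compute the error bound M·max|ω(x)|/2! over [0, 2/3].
2/9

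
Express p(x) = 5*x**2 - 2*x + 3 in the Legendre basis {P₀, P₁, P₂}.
(14/3)P₀ + (-2)P₁ + (10/3)P₂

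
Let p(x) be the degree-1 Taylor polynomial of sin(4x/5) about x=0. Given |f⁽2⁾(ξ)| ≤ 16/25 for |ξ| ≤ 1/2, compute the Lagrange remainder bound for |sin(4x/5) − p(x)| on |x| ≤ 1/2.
2/25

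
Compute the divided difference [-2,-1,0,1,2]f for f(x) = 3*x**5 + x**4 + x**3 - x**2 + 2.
1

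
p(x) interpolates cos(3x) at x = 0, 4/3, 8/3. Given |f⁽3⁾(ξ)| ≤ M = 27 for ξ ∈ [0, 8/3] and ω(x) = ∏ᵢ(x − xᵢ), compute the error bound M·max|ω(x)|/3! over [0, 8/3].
64*sqrt(3)/27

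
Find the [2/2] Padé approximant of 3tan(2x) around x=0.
6*x/(1 - 4*x**2/3)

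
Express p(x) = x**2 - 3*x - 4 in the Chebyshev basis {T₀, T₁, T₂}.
(-7/2)T₀ + (-3)T₁ + (1/2)T₂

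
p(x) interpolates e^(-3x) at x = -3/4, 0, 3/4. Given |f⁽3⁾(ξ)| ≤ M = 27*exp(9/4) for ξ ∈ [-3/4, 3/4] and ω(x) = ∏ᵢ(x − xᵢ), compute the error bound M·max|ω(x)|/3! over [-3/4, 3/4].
27*sqrt(3)*exp(9/4)/64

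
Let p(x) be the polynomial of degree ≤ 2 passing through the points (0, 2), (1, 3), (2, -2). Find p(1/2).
13/4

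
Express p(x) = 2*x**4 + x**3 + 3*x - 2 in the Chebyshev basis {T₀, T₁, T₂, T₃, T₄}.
(-5/4)T₀ + (15/4)T₁ + T₂ + (1/4)T₃ + (1/4)T₄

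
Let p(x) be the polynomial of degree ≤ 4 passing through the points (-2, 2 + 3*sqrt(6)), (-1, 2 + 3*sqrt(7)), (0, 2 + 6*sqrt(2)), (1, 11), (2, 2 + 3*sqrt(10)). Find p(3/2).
-105*sqrt(2)/32 - 15*sqrt(6)/128 + 21*sqrt(7)/32 + 105*sqrt(10)/128 + 379/32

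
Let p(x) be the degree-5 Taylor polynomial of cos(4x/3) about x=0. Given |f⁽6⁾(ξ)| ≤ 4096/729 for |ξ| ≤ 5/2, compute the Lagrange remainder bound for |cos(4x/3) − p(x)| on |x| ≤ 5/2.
12500/6561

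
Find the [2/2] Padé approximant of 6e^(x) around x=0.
(x**2/2 + 3*x + 6)/(x**2/12 - x/2 + 1)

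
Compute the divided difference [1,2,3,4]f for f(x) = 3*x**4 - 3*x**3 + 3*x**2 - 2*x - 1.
27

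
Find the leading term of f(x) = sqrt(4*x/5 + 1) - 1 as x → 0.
2*x/5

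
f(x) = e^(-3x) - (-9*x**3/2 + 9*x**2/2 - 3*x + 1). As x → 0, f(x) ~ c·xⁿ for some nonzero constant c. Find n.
4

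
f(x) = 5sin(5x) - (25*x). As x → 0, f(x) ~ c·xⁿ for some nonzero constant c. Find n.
3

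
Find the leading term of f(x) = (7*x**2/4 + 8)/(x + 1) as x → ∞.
7*x/4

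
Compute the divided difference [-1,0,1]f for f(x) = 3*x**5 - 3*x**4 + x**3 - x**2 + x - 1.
-4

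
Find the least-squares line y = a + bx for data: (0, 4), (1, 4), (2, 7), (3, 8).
a = 7/2, b = 3/2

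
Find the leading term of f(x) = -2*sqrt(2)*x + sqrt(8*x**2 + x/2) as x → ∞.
sqrt(2)/16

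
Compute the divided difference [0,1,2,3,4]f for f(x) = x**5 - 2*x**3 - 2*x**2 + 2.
10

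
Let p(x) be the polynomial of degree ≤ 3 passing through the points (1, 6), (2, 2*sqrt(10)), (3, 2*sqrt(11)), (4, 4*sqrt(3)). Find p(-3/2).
-495*sqrt(10)/8 - 105*sqrt(3)/4 + 693/8 + 385*sqrt(11)/8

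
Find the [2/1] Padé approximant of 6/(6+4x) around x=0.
1/(2*x/3 + 1)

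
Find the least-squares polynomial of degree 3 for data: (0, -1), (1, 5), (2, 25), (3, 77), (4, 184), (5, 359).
-37/42 + (1195/252)x + (-47/21)x² + (113/36)x³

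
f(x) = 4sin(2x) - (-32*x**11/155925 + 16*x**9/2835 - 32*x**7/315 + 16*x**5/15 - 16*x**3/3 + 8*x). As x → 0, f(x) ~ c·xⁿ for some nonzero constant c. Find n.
13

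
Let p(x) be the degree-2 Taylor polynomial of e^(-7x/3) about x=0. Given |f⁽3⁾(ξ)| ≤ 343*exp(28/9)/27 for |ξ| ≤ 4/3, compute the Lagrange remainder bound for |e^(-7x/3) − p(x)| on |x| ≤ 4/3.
10976*exp(28/9)/2187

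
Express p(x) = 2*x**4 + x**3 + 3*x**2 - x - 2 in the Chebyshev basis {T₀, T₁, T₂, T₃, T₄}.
(1/4)T₀ + (-1/4)T₁ + (5/2)T₂ + (1/4)T₃ + (1/4)T₄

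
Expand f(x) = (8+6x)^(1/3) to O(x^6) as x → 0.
2 + x/2 - x**2/8 + 5*x**3/96 - 5*x**4/192 + 11*x**5/768 + O(x**6)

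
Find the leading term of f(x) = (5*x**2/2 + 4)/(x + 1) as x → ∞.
5*x/2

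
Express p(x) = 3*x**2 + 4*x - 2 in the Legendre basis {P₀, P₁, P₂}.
-P₀ + (4)P₁ + (2)P₂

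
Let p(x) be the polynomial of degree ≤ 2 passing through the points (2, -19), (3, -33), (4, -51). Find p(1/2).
-11/2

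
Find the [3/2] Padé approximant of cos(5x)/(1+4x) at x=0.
(1675*x**3/21 - 1675*x**2/84 - 4*x + 1)/(1 - 1969*x**2/84)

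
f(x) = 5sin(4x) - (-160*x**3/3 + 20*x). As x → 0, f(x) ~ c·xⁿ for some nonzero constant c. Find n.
5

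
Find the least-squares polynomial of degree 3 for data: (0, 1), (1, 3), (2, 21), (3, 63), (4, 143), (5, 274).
50/63 + (-1/189)x + (221/252)x² + (217/108)x³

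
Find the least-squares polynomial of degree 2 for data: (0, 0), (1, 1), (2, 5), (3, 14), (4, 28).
8/35 + (-137/70)x + (31/14)x²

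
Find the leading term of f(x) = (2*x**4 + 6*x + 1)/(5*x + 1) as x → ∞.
2*x**3/5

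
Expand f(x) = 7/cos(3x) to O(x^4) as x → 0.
7 + 63*x**2/2 + O(x**4)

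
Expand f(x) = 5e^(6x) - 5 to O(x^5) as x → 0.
30*x + 90*x**2 + 180*x**3 + 270*x**4 + O(x**5)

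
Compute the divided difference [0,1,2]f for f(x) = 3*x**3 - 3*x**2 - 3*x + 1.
6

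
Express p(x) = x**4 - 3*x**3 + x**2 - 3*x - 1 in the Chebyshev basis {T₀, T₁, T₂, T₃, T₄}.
(-1/8)T₀ + (-21/4)T₁ + T₂ + (-3/4)T₃ + (1/8)T₄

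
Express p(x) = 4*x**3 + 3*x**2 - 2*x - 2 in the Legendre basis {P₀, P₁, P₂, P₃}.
-P₀ + (2/5)P₁ + (2)P₂ + (8/5)P₃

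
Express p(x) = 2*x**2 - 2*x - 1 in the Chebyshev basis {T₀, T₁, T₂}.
(-2)T₁ + T₂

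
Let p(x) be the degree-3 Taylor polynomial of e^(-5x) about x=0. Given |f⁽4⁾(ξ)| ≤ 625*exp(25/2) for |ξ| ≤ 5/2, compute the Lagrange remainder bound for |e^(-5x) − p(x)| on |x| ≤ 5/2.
390625*exp(25/2)/384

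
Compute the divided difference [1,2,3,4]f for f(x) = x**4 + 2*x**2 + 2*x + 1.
10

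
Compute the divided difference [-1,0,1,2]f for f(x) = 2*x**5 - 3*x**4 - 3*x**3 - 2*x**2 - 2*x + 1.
1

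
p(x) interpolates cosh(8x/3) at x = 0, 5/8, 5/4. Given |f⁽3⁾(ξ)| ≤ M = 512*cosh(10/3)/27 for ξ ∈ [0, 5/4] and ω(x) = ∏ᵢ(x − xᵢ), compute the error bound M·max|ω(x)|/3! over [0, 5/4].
125*sqrt(3)*cosh(10/3)/729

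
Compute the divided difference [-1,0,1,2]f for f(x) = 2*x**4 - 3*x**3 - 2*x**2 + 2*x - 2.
1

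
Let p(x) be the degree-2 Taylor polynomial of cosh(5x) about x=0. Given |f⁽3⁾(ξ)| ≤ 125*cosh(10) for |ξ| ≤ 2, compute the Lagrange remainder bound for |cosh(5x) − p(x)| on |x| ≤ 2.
500*cosh(10)/3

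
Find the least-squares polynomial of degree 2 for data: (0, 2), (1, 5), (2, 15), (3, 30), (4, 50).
62/35 + (67/70)x + (39/14)x²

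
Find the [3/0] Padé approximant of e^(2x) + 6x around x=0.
4*x**3/3 + 2*x**2 + 8*x + 1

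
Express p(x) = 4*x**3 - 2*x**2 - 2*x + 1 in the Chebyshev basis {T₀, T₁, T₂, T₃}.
T₁ - T₂ + T₃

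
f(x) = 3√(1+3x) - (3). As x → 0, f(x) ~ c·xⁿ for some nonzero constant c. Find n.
1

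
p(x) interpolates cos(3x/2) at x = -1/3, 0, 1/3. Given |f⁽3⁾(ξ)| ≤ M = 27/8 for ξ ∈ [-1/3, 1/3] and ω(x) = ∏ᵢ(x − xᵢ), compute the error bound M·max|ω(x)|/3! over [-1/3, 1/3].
sqrt(3)/216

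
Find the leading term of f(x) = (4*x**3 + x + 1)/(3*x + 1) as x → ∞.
4*x**2/3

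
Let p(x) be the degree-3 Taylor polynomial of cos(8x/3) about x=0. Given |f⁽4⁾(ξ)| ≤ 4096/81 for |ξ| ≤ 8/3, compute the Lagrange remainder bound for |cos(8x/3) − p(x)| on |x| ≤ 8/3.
2097152/19683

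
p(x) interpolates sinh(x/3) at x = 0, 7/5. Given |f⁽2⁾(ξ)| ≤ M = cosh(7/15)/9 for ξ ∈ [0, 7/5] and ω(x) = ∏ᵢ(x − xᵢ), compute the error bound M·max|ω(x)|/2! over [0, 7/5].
49*cosh(7/15)/1800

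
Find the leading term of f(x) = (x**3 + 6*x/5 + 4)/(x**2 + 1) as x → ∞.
x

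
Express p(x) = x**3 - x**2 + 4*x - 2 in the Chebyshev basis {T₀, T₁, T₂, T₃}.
(-5/2)T₀ + (19/4)T₁ + (-1/2)T₂ + (1/4)T₃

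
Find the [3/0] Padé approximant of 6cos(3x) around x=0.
6 - 27*x**2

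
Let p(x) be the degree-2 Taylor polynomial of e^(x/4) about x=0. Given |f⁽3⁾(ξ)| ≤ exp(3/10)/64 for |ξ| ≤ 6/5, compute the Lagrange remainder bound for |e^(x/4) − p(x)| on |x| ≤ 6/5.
9*exp(3/10)/2000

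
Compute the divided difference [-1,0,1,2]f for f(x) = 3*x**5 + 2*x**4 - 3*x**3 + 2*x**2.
16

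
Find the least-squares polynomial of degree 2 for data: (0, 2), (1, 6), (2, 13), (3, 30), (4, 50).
11/5 + (3)x²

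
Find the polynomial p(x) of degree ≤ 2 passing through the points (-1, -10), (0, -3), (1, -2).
-3*x**2 + 4*x - 3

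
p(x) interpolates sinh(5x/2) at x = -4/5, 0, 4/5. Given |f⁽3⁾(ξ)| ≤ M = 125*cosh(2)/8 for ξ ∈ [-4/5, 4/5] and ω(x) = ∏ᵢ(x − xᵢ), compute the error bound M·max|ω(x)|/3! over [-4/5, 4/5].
8*sqrt(3)*cosh(2)/27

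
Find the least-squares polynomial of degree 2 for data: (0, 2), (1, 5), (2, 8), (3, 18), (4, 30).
83/35 + (-17/70)x + (25/14)x²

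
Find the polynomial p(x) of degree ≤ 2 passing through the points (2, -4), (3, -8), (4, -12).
4 - 4*x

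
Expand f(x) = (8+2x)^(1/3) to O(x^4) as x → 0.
2 + x/6 - x**2/72 + 5*x**3/2592 + O(x**4)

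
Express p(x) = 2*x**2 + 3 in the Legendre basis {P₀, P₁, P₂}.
(11/3)P₀ + (4/3)P₂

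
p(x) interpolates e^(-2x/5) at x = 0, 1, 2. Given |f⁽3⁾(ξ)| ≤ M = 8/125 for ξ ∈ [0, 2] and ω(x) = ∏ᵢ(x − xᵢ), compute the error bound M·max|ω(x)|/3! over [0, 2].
8*sqrt(3)/3375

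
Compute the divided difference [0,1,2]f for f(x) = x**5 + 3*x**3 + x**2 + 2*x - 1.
25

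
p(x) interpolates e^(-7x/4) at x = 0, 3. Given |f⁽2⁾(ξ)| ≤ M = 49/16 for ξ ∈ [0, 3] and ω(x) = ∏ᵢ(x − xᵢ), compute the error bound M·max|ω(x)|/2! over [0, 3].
441/128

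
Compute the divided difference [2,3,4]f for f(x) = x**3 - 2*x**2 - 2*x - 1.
7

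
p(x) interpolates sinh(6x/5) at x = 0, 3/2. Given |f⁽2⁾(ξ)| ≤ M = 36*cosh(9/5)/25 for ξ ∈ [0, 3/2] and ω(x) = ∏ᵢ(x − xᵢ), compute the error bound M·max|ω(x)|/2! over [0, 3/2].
81*cosh(9/5)/200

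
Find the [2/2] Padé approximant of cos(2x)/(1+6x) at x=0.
(-103*x**2/51 + x/17 + 1)/(x**2/3 + 103*x/17 + 1)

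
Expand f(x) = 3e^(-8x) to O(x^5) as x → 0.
3 - 24*x + 96*x**2 - 256*x**3 + 512*x**4 + O(x**5)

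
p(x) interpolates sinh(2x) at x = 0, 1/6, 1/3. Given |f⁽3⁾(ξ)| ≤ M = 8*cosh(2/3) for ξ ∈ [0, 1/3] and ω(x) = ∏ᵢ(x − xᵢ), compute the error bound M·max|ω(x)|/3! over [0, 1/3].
sqrt(3)*cosh(2/3)/729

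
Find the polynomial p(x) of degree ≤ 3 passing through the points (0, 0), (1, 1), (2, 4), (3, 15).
x**3 - 2*x**2 + 2*x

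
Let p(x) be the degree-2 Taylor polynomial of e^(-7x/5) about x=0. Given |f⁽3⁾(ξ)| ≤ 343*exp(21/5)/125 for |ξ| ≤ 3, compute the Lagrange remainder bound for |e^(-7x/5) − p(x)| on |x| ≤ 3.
3087*exp(21/5)/250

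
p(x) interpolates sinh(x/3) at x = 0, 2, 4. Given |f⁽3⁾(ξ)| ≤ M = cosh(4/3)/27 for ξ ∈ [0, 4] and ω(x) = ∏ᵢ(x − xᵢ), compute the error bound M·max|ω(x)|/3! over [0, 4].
8*sqrt(3)*cosh(4/3)/729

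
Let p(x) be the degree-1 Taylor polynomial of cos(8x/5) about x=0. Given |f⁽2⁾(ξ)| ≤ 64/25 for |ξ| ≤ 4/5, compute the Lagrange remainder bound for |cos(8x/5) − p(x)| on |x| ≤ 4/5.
512/625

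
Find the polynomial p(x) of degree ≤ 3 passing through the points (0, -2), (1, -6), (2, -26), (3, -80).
-3*x**3 + x**2 - 2*x - 2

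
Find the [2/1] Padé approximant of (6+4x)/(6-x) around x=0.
(2*x/3 + 1)/(1 - x/6)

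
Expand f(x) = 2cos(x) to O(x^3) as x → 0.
2 - x**2 + O(x**3)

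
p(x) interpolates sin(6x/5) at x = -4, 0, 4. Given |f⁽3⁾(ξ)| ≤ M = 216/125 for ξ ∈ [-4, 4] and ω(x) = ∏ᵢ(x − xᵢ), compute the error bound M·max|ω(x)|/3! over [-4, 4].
512*sqrt(3)/125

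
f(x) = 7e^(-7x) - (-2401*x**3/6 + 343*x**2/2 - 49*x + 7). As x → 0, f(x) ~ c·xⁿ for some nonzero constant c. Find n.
4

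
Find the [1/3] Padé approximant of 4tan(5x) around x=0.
20*x/(1 - 25*x**2/3)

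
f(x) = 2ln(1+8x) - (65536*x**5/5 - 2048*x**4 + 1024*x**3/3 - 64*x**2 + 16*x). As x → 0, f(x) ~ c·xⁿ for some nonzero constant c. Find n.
6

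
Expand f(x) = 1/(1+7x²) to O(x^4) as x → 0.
1 - 7*x**2 + O(x**4)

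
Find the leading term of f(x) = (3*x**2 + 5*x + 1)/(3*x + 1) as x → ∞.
x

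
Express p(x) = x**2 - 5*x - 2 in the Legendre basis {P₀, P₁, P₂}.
(-5/3)P₀ + (-5)P₁ + (2/3)P₂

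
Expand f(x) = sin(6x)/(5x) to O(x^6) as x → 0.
6/5 - 36*x**2/5 + 324*x**4/25 + O(x**6)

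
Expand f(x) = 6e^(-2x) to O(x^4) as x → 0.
6 - 12*x + 12*x**2 - 8*x**3 + O(x**4)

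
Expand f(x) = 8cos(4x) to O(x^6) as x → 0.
8 - 64*x**2 + 256*x**4/3 + O(x**6)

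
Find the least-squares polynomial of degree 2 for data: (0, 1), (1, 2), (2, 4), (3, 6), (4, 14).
7/5 - x + x²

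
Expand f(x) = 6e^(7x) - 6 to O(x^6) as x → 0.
42*x + 147*x**2 + 343*x**3 + 2401*x**4/4 + 16807*x**5/20 + O(x**6)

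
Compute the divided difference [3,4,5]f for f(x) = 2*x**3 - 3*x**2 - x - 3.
21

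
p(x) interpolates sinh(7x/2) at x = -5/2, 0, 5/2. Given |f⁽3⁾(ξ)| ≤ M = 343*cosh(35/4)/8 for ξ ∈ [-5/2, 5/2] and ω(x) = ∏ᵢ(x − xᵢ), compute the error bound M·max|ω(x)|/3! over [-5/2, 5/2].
42875*sqrt(3)*cosh(35/4)/1728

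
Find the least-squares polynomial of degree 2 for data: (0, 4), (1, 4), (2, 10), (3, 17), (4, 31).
138/35 + (-111/70)x + (29/14)x²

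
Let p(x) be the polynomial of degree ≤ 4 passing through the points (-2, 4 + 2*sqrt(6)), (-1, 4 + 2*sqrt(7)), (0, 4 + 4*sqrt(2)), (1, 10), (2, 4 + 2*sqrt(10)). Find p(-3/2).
-35*sqrt(2)/16 - 5*sqrt(10)/64 + 35*sqrt(6)/64 + 85/16 + 35*sqrt(7)/16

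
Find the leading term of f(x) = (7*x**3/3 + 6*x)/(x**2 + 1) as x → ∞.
7*x/3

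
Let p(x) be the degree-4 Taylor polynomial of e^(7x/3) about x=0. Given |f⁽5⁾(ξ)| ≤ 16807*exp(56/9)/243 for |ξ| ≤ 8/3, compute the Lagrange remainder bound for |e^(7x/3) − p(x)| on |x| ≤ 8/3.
68841472*exp(56/9)/885735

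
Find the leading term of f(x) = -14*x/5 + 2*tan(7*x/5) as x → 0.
686*x**3/375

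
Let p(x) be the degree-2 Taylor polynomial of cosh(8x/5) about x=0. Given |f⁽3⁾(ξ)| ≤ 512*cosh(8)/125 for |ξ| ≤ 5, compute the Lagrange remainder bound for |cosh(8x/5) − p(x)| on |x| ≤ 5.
256*cosh(8)/3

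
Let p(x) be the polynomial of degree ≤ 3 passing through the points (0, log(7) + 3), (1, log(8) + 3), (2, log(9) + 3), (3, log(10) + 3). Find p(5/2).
log(3*2**(3/8)*3**(7/8)*5**(5/16)*7**(1/16)/2) + 3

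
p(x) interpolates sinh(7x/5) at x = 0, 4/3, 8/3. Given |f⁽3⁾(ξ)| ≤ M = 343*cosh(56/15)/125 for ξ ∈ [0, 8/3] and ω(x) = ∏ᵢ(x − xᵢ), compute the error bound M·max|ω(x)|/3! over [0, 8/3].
21952*sqrt(3)*cosh(56/15)/91125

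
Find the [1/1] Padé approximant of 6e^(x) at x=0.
(3*x + 6)/(1 - x/2)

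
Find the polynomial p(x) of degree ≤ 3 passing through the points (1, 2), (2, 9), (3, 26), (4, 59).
x**3 - x**2 + 3*x - 1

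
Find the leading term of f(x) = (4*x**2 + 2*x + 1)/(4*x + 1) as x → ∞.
x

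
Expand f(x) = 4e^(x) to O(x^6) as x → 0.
4 + 4*x + 2*x**2 + 2*x**3/3 + x**4/6 + x**5/30 + O(x**6)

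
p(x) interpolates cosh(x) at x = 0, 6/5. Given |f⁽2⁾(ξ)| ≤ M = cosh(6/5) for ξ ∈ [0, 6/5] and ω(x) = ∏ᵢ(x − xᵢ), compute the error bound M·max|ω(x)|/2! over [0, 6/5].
9*cosh(6/5)/50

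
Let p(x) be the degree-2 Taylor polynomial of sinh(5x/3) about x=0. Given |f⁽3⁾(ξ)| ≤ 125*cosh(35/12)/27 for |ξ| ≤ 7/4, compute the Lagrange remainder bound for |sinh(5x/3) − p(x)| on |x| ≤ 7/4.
42875*cosh(35/12)/10368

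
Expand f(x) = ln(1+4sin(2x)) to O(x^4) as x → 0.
8*x - 32*x**2 + 496*x**3/3 + O(x**4)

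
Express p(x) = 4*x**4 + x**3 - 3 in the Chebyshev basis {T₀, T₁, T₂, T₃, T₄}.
(-3/2)T₀ + (3/4)T₁ + (2)T₂ + (1/4)T₃ + (1/2)T₄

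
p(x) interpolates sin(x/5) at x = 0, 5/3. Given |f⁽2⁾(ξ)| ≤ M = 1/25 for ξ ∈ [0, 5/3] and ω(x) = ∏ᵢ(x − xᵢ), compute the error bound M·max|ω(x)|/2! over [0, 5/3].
1/72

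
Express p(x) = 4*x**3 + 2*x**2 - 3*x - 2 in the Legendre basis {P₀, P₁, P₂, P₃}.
(-4/3)P₀ + (-3/5)P₁ + (4/3)P₂ + (8/5)P₃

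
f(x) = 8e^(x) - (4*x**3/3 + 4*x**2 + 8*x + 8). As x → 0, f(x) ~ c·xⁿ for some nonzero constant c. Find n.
4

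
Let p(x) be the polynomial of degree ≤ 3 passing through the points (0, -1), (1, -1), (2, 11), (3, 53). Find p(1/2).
-11/8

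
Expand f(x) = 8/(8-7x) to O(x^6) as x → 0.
1 + 7*x/8 + 49*x**2/64 + 343*x**3/512 + 2401*x**4/4096 + 16807*x**5/32768 + O(x**6)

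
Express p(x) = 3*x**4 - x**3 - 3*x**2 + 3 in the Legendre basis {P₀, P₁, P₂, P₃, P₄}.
(13/5)P₀ + (-3/5)P₁ + (-2/7)P₂ + (-2/5)P₃ + (24/35)P₄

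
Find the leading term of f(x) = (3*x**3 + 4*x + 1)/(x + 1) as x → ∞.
3*x**2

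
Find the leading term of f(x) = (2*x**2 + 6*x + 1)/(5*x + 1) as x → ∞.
2*x/5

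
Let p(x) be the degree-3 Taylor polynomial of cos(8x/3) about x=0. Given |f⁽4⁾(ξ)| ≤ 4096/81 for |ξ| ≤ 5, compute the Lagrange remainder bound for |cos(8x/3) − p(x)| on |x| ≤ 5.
320000/243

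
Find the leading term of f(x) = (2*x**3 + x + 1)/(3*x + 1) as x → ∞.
2*x**2/3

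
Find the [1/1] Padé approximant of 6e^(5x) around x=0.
(15*x + 6)/(1 - 5*x/2)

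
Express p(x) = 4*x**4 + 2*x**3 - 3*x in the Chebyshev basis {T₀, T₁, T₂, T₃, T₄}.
(3/2)T₀ + (-3/2)T₁ + (2)T₂ + (1/2)T₃ + (1/2)T₄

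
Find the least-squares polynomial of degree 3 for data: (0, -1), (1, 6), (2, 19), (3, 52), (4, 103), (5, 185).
-53/63 + (209/54)x + (289/252)x² + (119/108)x³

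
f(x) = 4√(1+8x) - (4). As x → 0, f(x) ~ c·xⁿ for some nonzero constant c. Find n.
1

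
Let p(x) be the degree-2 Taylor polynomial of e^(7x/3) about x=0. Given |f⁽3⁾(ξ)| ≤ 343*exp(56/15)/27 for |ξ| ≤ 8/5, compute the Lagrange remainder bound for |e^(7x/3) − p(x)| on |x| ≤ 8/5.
87808*exp(56/15)/10125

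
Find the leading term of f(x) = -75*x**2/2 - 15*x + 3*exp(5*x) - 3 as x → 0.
125*x**3/2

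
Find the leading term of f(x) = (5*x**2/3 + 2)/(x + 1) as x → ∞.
5*x/3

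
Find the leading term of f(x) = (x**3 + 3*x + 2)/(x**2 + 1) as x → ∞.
x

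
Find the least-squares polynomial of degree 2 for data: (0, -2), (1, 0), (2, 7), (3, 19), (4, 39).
-61/35 + (-113/70)x + (41/14)x²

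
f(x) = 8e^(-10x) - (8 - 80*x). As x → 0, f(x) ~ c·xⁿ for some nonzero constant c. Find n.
2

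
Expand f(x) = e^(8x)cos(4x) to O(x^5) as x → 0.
1 + 8*x + 24*x**2 + 64*x**3/3 - 224*x**4/3 + O(x**5)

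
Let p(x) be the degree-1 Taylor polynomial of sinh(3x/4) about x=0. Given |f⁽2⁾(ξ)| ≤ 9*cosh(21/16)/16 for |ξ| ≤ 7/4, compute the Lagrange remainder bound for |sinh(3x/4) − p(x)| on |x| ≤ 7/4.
441*cosh(21/16)/512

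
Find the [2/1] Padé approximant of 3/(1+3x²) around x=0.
3 - 9*x**2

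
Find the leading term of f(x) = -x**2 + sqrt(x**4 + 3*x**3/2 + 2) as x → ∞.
3*x/4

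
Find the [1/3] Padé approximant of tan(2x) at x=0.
2*x/(1 - 4*x**2/3)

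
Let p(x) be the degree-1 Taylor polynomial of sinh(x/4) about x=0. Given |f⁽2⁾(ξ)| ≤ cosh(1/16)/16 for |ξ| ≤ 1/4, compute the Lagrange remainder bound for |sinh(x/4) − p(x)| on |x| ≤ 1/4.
cosh(1/16)/512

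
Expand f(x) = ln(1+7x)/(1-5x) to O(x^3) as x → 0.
7*x + 21*x**2/2 + O(x**3)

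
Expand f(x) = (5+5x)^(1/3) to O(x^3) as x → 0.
5**(1/3) + 5**(1/3)*x/3 - 5**(1/3)*x**2/9 + O(x**3)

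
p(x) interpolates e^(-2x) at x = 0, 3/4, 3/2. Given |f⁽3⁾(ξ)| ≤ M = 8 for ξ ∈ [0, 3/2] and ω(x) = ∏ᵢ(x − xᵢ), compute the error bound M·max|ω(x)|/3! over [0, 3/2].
sqrt(3)/8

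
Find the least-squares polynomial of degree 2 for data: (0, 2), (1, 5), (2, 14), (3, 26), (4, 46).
73/35 + (23/70)x + (37/14)x²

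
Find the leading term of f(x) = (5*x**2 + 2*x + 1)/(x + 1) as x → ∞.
5*x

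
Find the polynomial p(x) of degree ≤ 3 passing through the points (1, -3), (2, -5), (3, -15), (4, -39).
-x**3 + 2*x**2 - x - 3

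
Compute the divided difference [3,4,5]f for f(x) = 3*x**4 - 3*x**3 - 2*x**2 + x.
253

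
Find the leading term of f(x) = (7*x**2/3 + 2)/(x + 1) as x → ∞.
7*x/3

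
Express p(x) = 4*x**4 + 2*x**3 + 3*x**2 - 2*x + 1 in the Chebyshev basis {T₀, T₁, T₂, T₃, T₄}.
(4)T₀ + (-1/2)T₁ + (7/2)T₂ + (1/2)T₃ + (1/2)T₄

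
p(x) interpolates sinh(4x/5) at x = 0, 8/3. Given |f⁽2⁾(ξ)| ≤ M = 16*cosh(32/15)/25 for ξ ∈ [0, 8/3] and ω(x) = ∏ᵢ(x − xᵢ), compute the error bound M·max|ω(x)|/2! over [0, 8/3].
128*cosh(32/15)/225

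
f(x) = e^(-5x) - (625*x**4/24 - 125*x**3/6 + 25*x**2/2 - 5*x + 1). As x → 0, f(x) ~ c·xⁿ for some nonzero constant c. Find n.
5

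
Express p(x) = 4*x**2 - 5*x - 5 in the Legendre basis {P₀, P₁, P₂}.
(-11/3)P₀ + (-5)P₁ + (8/3)P₂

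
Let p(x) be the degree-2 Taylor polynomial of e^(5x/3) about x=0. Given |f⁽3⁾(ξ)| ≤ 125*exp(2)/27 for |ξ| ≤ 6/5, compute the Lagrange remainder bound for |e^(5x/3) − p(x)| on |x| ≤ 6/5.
4*exp(2)/3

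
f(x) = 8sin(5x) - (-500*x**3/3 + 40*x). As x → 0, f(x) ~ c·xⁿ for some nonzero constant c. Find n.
5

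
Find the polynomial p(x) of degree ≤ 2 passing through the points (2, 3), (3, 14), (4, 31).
3*x**2 - 4*x - 1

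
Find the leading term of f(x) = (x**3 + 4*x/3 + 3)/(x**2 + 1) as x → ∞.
x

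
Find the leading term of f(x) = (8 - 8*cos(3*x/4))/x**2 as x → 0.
9/4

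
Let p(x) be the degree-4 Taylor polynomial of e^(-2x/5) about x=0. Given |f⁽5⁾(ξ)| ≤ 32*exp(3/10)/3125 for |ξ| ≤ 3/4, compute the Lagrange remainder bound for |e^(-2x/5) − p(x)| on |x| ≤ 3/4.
81*exp(3/10)/4000000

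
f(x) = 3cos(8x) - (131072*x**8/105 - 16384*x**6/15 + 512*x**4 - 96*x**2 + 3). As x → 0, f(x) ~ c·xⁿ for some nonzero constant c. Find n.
10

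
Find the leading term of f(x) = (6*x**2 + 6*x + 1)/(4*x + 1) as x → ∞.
3*x/2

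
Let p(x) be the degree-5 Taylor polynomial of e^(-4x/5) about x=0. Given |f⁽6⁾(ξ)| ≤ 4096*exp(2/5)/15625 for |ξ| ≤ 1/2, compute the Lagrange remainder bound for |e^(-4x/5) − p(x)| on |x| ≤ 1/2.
4*exp(2/5)/703125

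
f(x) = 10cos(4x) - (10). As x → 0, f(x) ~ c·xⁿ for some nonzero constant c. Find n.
2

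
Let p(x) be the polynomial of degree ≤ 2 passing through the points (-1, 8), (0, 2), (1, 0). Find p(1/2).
1/2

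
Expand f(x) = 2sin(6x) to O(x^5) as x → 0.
12*x - 72*x**3 + O(x**5)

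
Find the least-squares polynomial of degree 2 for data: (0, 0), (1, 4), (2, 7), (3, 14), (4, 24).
17/35 + (43/35)x + (8/7)x²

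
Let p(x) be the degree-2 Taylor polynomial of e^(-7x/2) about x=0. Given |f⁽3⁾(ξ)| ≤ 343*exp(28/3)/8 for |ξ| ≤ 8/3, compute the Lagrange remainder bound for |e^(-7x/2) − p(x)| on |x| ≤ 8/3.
10976*exp(28/3)/81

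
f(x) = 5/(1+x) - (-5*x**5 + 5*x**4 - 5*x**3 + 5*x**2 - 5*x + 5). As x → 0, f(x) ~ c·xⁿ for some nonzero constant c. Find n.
6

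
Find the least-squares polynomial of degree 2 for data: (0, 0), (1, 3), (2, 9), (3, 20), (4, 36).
8/35 + (3/70)x + (31/14)x²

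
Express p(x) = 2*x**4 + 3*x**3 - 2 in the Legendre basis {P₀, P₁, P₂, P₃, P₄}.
(-8/5)P₀ + (9/5)P₁ + (8/7)P₂ + (6/5)P₃ + (16/35)P₄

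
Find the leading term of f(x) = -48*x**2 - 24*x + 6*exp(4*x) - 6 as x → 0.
64*x**3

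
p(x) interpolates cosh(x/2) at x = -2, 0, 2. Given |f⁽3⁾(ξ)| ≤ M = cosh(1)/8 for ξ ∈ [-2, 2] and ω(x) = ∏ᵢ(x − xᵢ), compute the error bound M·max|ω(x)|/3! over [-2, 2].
sqrt(3)*cosh(1)/27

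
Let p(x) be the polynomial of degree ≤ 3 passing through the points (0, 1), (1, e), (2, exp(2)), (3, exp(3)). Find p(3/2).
-exp(3)/16 - 1/16 + 9*e/16 + 9*exp(2)/16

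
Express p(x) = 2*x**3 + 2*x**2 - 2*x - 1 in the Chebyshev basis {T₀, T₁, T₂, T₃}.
(-1/2)T₁ + T₂ + (1/2)T₃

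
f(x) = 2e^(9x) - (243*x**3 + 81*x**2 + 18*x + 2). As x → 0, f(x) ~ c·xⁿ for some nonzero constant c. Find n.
4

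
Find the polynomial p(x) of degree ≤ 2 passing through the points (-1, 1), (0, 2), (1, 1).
2 - x**2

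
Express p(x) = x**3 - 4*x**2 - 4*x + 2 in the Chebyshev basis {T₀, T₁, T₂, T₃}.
(-13/4)T₁ + (-2)T₂ + (1/4)T₃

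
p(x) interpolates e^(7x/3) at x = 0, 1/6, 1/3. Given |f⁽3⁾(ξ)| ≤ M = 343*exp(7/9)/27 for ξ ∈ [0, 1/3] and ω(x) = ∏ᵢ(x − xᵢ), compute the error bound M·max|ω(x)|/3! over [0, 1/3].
343*sqrt(3)*exp(7/9)/157464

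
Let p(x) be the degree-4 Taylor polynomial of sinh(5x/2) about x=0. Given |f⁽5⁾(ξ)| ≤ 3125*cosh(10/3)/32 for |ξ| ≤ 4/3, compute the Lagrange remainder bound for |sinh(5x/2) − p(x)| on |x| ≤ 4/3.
2500*cosh(10/3)/729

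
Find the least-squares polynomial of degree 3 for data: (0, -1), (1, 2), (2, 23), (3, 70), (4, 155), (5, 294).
-9/7 + (3/7)x + (12/7)x² + (2)x³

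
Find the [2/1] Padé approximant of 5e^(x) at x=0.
(5*x**2/6 + 10*x/3 + 5)/(1 - x/3)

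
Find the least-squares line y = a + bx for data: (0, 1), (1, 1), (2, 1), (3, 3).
a = 3/5, b = 3/5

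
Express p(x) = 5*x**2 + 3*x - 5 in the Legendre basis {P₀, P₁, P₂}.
(-10/3)P₀ + (3)P₁ + (10/3)P₂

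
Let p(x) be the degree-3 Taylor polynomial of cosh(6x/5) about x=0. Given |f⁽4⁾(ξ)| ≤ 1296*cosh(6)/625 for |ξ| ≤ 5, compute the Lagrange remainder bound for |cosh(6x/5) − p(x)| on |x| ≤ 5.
54*cosh(6)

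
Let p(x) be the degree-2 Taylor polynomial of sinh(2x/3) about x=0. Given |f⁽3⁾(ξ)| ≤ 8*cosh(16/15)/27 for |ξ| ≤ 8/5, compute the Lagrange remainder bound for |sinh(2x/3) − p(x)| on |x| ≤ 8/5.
2048*cosh(16/15)/10125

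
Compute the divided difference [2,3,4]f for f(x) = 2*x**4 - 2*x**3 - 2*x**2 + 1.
90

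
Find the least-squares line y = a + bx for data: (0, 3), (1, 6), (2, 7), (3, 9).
a = 17/5, b = 19/10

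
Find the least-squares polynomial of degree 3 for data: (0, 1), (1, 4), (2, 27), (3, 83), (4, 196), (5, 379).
115/126 + (305/756)x + (5/36)x² + (161/54)x³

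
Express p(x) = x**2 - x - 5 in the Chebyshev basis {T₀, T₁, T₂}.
(-9/2)T₀ - T₁ + (1/2)T₂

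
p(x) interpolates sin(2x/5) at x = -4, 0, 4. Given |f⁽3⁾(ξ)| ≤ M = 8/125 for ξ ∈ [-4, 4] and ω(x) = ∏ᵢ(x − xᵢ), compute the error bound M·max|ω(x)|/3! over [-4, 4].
512*sqrt(3)/3375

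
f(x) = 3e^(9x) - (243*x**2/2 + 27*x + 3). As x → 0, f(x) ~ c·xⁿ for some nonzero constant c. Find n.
3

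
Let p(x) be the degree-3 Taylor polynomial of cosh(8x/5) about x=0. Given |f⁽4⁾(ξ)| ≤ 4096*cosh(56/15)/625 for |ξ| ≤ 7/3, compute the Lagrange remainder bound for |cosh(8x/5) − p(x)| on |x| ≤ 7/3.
1229312*cosh(56/15)/151875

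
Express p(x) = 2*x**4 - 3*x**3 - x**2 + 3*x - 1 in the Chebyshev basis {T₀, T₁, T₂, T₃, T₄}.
(-3/4)T₀ + (3/4)T₁ + (1/2)T₂ + (-3/4)T₃ + (1/4)T₄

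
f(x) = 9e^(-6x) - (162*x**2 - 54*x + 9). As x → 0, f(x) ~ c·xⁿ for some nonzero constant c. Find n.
3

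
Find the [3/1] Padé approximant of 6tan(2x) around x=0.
16*x**3 + 12*x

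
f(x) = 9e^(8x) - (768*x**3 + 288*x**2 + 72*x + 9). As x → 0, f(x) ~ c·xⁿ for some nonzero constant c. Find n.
4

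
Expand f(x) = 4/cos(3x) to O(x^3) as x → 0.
4 + 18*x**2 + O(x**3)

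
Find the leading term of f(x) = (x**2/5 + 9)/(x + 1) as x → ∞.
x/5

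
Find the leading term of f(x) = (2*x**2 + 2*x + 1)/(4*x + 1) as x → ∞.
x/2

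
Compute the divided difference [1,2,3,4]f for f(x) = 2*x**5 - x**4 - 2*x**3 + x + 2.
118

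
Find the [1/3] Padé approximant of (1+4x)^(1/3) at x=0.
(10*x/3 + 1)/(64*x**3/81 - 8*x**2/9 + 2*x + 1)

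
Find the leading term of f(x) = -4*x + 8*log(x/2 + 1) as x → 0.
-x**2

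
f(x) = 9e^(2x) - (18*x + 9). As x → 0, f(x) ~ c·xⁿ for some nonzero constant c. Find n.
2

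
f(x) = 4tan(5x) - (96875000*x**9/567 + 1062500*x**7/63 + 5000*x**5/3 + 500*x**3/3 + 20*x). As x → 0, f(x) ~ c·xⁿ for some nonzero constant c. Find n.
11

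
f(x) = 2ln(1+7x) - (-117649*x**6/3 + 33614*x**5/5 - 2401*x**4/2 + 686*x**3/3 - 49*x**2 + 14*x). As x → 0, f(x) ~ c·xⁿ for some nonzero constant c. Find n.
7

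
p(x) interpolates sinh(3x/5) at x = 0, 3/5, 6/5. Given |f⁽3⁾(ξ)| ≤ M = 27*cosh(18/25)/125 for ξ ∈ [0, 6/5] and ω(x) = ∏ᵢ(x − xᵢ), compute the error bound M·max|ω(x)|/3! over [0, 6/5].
27*sqrt(3)*cosh(18/25)/15625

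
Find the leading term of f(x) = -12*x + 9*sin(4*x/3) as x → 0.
-32*x**3/9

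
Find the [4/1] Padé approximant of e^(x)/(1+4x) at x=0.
(25121*x**4/574200 + 53*x**3/319 + 7977*x**2/15950 + 23924*x/23925 + 1)/(95699*x/23925 + 1)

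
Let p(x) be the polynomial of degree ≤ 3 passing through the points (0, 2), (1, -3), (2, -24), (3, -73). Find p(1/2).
3/4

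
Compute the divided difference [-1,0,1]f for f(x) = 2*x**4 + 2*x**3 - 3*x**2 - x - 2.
-1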